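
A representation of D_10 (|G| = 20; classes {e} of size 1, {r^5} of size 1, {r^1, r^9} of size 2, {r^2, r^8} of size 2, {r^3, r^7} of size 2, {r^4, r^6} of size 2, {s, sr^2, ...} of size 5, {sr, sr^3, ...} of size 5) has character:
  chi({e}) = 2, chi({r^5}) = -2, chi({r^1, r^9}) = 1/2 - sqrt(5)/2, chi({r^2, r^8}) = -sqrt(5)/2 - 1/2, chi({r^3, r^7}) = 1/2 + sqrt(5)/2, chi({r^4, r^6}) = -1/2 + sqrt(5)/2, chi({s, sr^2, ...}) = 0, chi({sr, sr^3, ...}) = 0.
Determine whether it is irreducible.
Irreducible: <chi, chi> = 1.

Reasoning: <chi, chi> = (1/|G|) sum_C |C| * |chi(C)|^2 = (1/20)[1*|2|^2 + 1*|-2|^2 + 2*|1/2 - sqrt(5)/2|^2 + 2*|-sqrt(5)/2 - 1/2|^2 + 2*|1/2 + sqrt(5)/2|^2 + 2*|-1/2 + sqrt(5)/2|^2 + 5*|0|^2 + 5*|0|^2]
  = (1/20)[(4) + (4) + (3 - sqrt(5)) + (sqrt(5) + 3) + (sqrt(5) + 3) + (3 - sqrt(5)) + (0) + (0)] = 20/20 = 1.
A character is irreducible iff <chi, chi> = 1, so this representation is irreducible.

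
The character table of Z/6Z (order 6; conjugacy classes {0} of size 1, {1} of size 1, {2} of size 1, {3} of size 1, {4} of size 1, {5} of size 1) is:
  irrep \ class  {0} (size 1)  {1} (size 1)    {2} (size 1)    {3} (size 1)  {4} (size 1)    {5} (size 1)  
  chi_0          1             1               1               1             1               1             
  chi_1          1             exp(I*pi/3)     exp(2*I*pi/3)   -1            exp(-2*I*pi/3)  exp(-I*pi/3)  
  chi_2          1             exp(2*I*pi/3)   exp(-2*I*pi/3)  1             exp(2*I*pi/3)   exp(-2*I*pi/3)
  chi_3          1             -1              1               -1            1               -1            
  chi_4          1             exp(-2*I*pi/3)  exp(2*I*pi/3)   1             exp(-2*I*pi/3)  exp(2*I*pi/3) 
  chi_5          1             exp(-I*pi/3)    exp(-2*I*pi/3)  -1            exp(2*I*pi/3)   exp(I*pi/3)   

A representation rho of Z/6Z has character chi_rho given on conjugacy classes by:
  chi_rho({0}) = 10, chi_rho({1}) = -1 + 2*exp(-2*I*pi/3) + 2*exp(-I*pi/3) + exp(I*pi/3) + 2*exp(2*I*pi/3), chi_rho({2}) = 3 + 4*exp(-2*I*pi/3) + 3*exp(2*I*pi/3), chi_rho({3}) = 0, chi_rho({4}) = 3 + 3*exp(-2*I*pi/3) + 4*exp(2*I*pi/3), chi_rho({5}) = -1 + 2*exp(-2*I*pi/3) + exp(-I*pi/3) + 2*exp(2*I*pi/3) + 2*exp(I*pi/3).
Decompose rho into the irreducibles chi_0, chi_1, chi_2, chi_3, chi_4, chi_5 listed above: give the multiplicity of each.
Multiplicities: chi_0: 1, chi_1: 1, chi_2: 2, chi_3: 2, chi_4: 2, chi_5: 2.

Working: Use <chi_rho, chi> = (1/|G|) sum_C |C| * chi_rho(C) * conj(chi(C)) with |G| = 6 for each irreducible chi in the table:
  <chi_rho, chi_0> = (1/6)[1*(10)*conj(1) + 1*(-1 + 2*exp(-2*I*pi/3) + 2*exp(-I*pi/3) + exp(I*pi/3) + 2*exp(2*I*pi/3))*conj(1) + 1*(3 + 4*exp(-2*I*pi/3) + 3*exp(2*I*pi/3))*conj(1) + 1*(0)*conj(1) + 1*(3 + 3*exp(-2*I*pi/3) + 4*exp(2*I*pi/3))*conj(1) + 1*(-1 + 2*exp(-2*I*pi/3) + exp(-I*pi/3) + 2*exp(2*I*pi/3) + 2*exp(I*pi/3))*conj(1)]
      = (1/6)[(10) + (-1 + 2*exp(-2*I*pi/3) + 2*exp(-I*pi/3) + exp(I*pi/3) + 2*exp(2*I*pi/3)) + (3 + 4*exp(-2*I*pi/3) + 3*exp(2*I*pi/3)) + (0) + (3 + 3*exp(-2*I*pi/3) + 4*exp(2*I*pi/3)) + (-1 + 2*exp(-2*I*pi/3) + exp(-I*pi/3) + 2*exp(2*I*pi/3) + 2*exp(I*pi/3))] = 6/6 = 1
  <chi_rho, chi_1> = (1/6)[1*(10)*conj(1) + 1*(-1 + 2*exp(-2*I*pi/3) + 2*exp(-I*pi/3) + exp(I*pi/3) + 2*exp(2*I*pi/3))*conj(exp(I*pi/3)) + 1*(3 + 4*exp(-2*I*pi/3) + 3*exp(2*I*pi/3))*conj(exp(2*I*pi/3)) + 1*(0)*conj(-1) + 1*(3 + 3*exp(-2*I*pi/3) + 4*exp(2*I*pi/3))*conj(exp(-2*I*pi/3)) + 1*(-1 + 2*exp(-2*I*pi/3) + exp(-I*pi/3) + 2*exp(2*I*pi/3) + 2*exp(I*pi/3))*conj(exp(-I*pi/3))]
      = (1/6)[(10) + (-1 + 2*exp(-2*I*pi/3) - exp(-I*pi/3) + 2*exp(I*pi/3)) + (3 + 3*exp(-2*I*pi/3) + 4*exp(2*I*pi/3)) + (0) + (3 + 4*exp(-2*I*pi/3) + 3*exp(2*I*pi/3)) + (-1 + 2*exp(-I*pi/3) - exp(I*pi/3) + 2*exp(2*I*pi/3))] = 6/6 = 1
  <chi_rho, chi_2> = (1/6)[1*(10)*conj(1) + 1*(-1 + 2*exp(-2*I*pi/3) + 2*exp(-I*pi/3) + exp(I*pi/3) + 2*exp(2*I*pi/3))*conj(exp(2*I*pi/3)) + 1*(3 + 4*exp(-2*I*pi/3) + 3*exp(2*I*pi/3))*conj(exp(-2*I*pi/3)) + 1*(0)*conj(1) + 1*(3 + 3*exp(-2*I*pi/3) + 4*exp(2*I*pi/3))*conj(exp(2*I*pi/3)) + 1*(-1 + 2*exp(-2*I*pi/3) + exp(-I*pi/3) + 2*exp(2*I*pi/3) + 2*exp(I*pi/3))*conj(exp(-2*I*pi/3))]
      = (1/6)[(10) + (exp(-I*pi/3) - exp(-2*I*pi/3) + 2*exp(2*I*pi/3)) + (1) + (0) + (1) + (2*exp(-2*I*pi/3) - exp(2*I*pi/3) + exp(I*pi/3))] = 12/6 = 2
  <chi_rho, chi_3> = (1/6)[1*(10)*conj(1) + 1*(-1 + 2*exp(-2*I*pi/3) + 2*exp(-I*pi/3) + exp(I*pi/3) + 2*exp(2*I*pi/3))*conj(-1) + 1*(3 + 4*exp(-2*I*pi/3) + 3*exp(2*I*pi/3))*conj(1) + 1*(0)*conj(-1) + 1*(3 + 3*exp(-2*I*pi/3) + 4*exp(2*I*pi/3))*conj(1) + 1*(-1 + 2*exp(-2*I*pi/3) + exp(-I*pi/3) + 2*exp(2*I*pi/3) + 2*exp(I*pi/3))*conj(-1)]
      = (1/6)[(10) + (1 - 2*exp(2*I*pi/3) - exp(I*pi/3) - 2*exp(-I*pi/3) - 2*exp(-2*I*pi/3)) + (3 + 4*exp(-2*I*pi/3) + 3*exp(2*I*pi/3)) + (0) + (3 + 3*exp(-2*I*pi/3) + 4*exp(2*I*pi/3)) + (1 - 2*exp(I*pi/3) - 2*exp(2*I*pi/3) - exp(-I*pi/3) - 2*exp(-2*I*pi/3))] = 12/6 = 2
  <chi_rho, chi_4> = (1/6)[1*(10)*conj(1) + 1*(-1 + 2*exp(-2*I*pi/3) + 2*exp(-I*pi/3) + exp(I*pi/3) + 2*exp(2*I*pi/3))*conj(exp(-2*I*pi/3)) + 1*(3 + 4*exp(-2*I*pi/3) + 3*exp(2*I*pi/3))*conj(exp(2*I*pi/3)) + 1*(0)*conj(1) + 1*(3 + 3*exp(-2*I*pi/3) + 4*exp(2*I*pi/3))*conj(exp(-2*I*pi/3)) + 1*(-1 + 2*exp(-2*I*pi/3) + exp(-I*pi/3) + 2*exp(2*I*pi/3) + 2*exp(I*pi/3))*conj(exp(2*I*pi/3))]
      = (1/6)[(10) + (1 + 2*exp(-2*I*pi/3) - exp(2*I*pi/3) + 2*exp(I*pi/3)) + (3 + 3*exp(-2*I*pi/3) + 4*exp(2*I*pi/3)) + (0) + (3 + 4*exp(-2*I*pi/3) + 3*exp(2*I*pi/3)) + (1 + 2*exp(-I*pi/3) - exp(-2*I*pi/3) + 2*exp(2*I*pi/3))] = 12/6 = 2
  <chi_rho, chi_5> = (1/6)[1*(10)*conj(1) + 1*(-1 + 2*exp(-2*I*pi/3) + 2*exp(-I*pi/3) + exp(I*pi/3) + 2*exp(2*I*pi/3))*conj(exp(-I*pi/3)) + 1*(3 + 4*exp(-2*I*pi/3) + 3*exp(2*I*pi/3))*conj(exp(-2*I*pi/3)) + 1*(0)*conj(-1) + 1*(3 + 3*exp(-2*I*pi/3) + 4*exp(2*I*pi/3))*conj(exp(2*I*pi/3)) + 1*(-1 + 2*exp(-2*I*pi/3) + exp(-I*pi/3) + 2*exp(2*I*pi/3) + 2*exp(I*pi/3))*conj(exp(I*pi/3))]
      = (1/6)[(10) + (2*exp(-I*pi/3) - exp(I*pi/3) + exp(2*I*pi/3)) + (1) + (0) + (1) + (exp(-2*I*pi/3) - exp(-I*pi/3) + 2*exp(I*pi/3))] = 12/6 = 2
(Exp terms are combined using exp(i*s)*conj(exp(i*t)) = exp(i*(s-t)), and sums of them are collapsed using the identity that for every m > 1 the m distinct m-th roots of unity sum to 0, e.g. 1 + exp(2*I*pi/3) + exp(-2*I*pi/3) = 0.)
Dimension check: dim(rho) = sum (mult * dim) = 1*1 + 1*1 + 2*1 + 2*1 + 2*1 + 2*1 = 10 = chi_rho(e) = 10.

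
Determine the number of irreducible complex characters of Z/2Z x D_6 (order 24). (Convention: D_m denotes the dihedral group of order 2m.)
12

Explanation: The number of irreducible complex representations of a finite group equals its number of conjugacy classes. For a direct product, #classes(G x H) = #classes(G) * #classes(H). Z/2Z has 2 classes (abelian), D_6 has 6 classes, so 2 * 6 = 12, so Z/2Z x D_6 (order 24) has exactly 12 irreducible complex representations.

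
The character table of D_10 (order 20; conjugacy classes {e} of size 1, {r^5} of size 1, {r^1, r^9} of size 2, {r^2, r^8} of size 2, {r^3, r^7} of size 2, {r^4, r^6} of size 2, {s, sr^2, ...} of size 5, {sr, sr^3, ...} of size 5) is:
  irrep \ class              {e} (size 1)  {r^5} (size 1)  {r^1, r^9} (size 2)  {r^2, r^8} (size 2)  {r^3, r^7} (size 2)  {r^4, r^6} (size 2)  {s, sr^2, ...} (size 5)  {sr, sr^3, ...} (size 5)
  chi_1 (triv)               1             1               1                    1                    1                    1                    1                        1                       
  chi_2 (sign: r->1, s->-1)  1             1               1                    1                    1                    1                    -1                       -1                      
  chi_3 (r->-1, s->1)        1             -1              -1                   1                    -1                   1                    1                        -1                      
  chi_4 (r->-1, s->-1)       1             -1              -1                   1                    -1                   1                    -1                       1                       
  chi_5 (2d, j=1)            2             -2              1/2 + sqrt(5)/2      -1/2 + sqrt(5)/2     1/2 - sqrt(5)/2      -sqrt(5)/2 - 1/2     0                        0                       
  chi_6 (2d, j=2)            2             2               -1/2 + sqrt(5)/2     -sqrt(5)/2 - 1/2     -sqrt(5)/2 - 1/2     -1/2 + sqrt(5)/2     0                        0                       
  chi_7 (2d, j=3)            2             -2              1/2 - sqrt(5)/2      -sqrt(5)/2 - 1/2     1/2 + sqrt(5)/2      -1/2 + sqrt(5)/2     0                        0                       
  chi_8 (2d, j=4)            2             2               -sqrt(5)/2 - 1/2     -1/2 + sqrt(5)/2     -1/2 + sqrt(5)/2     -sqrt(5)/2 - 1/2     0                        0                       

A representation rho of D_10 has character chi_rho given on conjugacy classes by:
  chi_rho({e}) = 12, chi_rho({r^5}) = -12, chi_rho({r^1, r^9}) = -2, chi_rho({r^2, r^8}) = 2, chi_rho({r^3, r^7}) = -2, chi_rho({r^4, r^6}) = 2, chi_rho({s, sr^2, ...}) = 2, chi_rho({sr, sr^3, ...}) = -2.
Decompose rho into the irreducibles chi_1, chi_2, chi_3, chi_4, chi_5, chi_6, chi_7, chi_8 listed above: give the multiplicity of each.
Multiplicities: chi_1: 0, chi_2: 0, chi_3: 3, chi_4: 1, chi_5: 2, chi_6: 0, chi_7: 2, chi_8: 0.

Solution. Use <chi_rho, chi> = (1/|G|) sum_C |C| * chi_rho(C) * conj(chi(C)) with |G| = 20 for each irreducible chi in the table:
  <chi_rho, chi_1> = (1/20)[1*(12)*conj(1) + 1*(-12)*conj(1) + 2*(-2)*conj(1) + 2*(2)*conj(1) + 2*(-2)*conj(1) + 2*(2)*conj(1) + 5*(2)*conj(1) + 5*(-2)*conj(1)]
      = (1/20)[(12) + (-12) + (-4) + (4) + (-4) + (4) + (10) + (-10)] = 0/20 = 0
  <chi_rho, chi_2> = (1/20)[1*(12)*conj(1) + 1*(-12)*conj(1) + 2*(-2)*conj(1) + 2*(2)*conj(1) + 2*(-2)*conj(1) + 2*(2)*conj(1) + 5*(2)*conj(-1) + 5*(-2)*conj(-1)]
      = (1/20)[(12) + (-12) + (-4) + (4) + (-4) + (4) + (-10) + (10)] = 0/20 = 0
  <chi_rho, chi_3> = (1/20)[1*(12)*conj(1) + 1*(-12)*conj(-1) + 2*(-2)*conj(-1) + 2*(2)*conj(1) + 2*(-2)*conj(-1) + 2*(2)*conj(1) + 5*(2)*conj(1) + 5*(-2)*conj(-1)]
      = (1/20)[(12) + (12) + (4) + (4) + (4) + (4) + (10) + (10)] = 60/20 = 3
  <chi_rho, chi_4> = (1/20)[1*(12)*conj(1) + 1*(-12)*conj(-1) + 2*(-2)*conj(-1) + 2*(2)*conj(1) + 2*(-2)*conj(-1) + 2*(2)*conj(1) + 5*(2)*conj(-1) + 5*(-2)*conj(1)]
      = (1/20)[(12) + (12) + (4) + (4) + (4) + (4) + (-10) + (-10)] = 20/20 = 1
  <chi_rho, chi_5> = (1/20)[1*(12)*conj(2) + 1*(-12)*conj(-2) + 2*(-2)*conj(1/2 + sqrt(5)/2) + 2*(2)*conj(-1/2 + sqrt(5)/2) + 2*(-2)*conj(1/2 - sqrt(5)/2) + 2*(2)*conj(-sqrt(5)/2 - 1/2) + 5*(2)*conj(0) + 5*(-2)*conj(0)]
      = (1/20)[(24) + (24) + (-2*sqrt(5) - 2) + (-2 + 2*sqrt(5)) + (-2 + 2*sqrt(5)) + (-2*sqrt(5) - 2) + (0) + (0)] = 40/20 = 2
  <chi_rho, chi_6> = (1/20)[1*(12)*conj(2) + 1*(-12)*conj(2) + 2*(-2)*conj(-1/2 + sqrt(5)/2) + 2*(2)*conj(-sqrt(5)/2 - 1/2) + 2*(-2)*conj(-sqrt(5)/2 - 1/2) + 2*(2)*conj(-1/2 + sqrt(5)/2) + 5*(2)*conj(0) + 5*(-2)*conj(0)]
      = (1/20)[(24) + (-24) + (2 - 2*sqrt(5)) + (-2*sqrt(5) - 2) + (2 + 2*sqrt(5)) + (-2 + 2*sqrt(5)) + (0) + (0)] = 0/20 = 0
  <chi_rho, chi_7> = (1/20)[1*(12)*conj(2) + 1*(-12)*conj(-2) + 2*(-2)*conj(1/2 - sqrt(5)/2) + 2*(2)*conj(-sqrt(5)/2 - 1/2) + 2*(-2)*conj(1/2 + sqrt(5)/2) + 2*(2)*conj(-1/2 + sqrt(5)/2) + 5*(2)*conj(0) + 5*(-2)*conj(0)]
      = (1/20)[(24) + (24) + (-2 + 2*sqrt(5)) + (-2*sqrt(5) - 2) + (-2*sqrt(5) - 2) + (-2 + 2*sqrt(5)) + (0) + (0)] = 40/20 = 2
  <chi_rho, chi_8> = (1/20)[1*(12)*conj(2) + 1*(-12)*conj(2) + 2*(-2)*conj(-sqrt(5)/2 - 1/2) + 2*(2)*conj(-1/2 + sqrt(5)/2) + 2*(-2)*conj(-1/2 + sqrt(5)/2) + 2*(2)*conj(-sqrt(5)/2 - 1/2) + 5*(2)*conj(0) + 5*(-2)*conj(0)]
      = (1/20)[(24) + (-24) + (2 + 2*sqrt(5)) + (-2 + 2*sqrt(5)) + (2 - 2*sqrt(5)) + (-2*sqrt(5) - 2) + (0) + (0)] = 0/20 = 0
Dimension check: dim(rho) = sum (mult * dim) = 0*1 + 0*1 + 3*1 + 1*1 + 2*2 + 0*2 + 2*2 + 0*2 = 12 = chi_rho(e) = 12.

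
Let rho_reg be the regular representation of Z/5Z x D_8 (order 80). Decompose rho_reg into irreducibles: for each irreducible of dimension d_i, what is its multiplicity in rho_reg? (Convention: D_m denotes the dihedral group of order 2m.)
Each irreducible V_i of dimension d_i appears with multiplicity d_i, i.e. rho_reg = (direct sum over all irreducibles V_i) d_i V_i. The irreducible dimensions for Z/5Z x D_8 are 1, 1, 1, 1, 1, 1, 1, 1, 1, 1, 1, 1, 1, 1, 1, 1, 1, 1, 1, 1, 2, 2, 2, 2, 2, 2, 2, 2, 2, 2, 2, 2, 2, 2, 2: 20 irreducibles of dimension 1, each with multiplicity 1; 15 irreducibles of dimension 2, each with multiplicity 2. Total dimension 20*1*1 + 15*2*2 = 80 = |G|.

Why: General theorem: in the regular representation of a finite group G, each irreducible appears with multiplicity equal to its dimension. Check: dim(rho_reg) = sum d_i^2 = 1 + 1 + 1 + 1 + 1 + 1 + 1 + 1 + 1 + 1 + 1 + 1 + 1 + 1 + 1 + 1 + 1 + 1 + 1 + 1 + 4 + 4 + 4 + 4 + 4 + 4 + 4 + 4 + 4 + 4 + 4 + 4 + 4 + 4 + 4 = 80 = |G|.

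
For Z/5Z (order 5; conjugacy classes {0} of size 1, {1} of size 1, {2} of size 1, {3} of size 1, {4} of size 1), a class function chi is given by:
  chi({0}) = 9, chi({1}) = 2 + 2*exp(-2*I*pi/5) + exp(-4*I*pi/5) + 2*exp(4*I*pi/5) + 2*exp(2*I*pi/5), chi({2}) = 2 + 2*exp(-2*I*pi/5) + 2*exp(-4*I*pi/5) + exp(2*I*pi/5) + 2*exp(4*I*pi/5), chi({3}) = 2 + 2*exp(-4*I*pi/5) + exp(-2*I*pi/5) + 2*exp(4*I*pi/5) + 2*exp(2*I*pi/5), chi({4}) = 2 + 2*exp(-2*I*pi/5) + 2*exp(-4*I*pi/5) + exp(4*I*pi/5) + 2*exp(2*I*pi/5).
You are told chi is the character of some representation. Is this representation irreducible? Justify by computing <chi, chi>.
Not irreducible (reducible): <chi, chi> = 17 > 1.

Derivation: <chi, chi> = (1/|G|) sum_C |C| * |chi(C)|^2 = (1/5)[1*|9|^2 + 1*|2 + 2*exp(-2*I*pi/5) + exp(-4*I*pi/5) + 2*exp(4*I*pi/5) + 2*exp(2*I*pi/5)|^2 + 1*|2 + 2*exp(-2*I*pi/5) + 2*exp(-4*I*pi/5) + exp(2*I*pi/5) + 2*exp(4*I*pi/5)|^2 + 1*|2 + 2*exp(-4*I*pi/5) + exp(-2*I*pi/5) + 2*exp(4*I*pi/5) + 2*exp(2*I*pi/5)|^2 + 1*|2 + 2*exp(-2*I*pi/5) + 2*exp(-4*I*pi/5) + exp(4*I*pi/5) + 2*exp(2*I*pi/5)|^2]
  = (1/5)[(81) + (1) + (1) + (1) + (1)] = 85/5 = 17.
(Exp terms are combined using exp(i*s)*conj(exp(i*t)) = exp(i*(s-t)), and sums of them are collapsed using the identity that for every m > 1 the m distinct m-th roots of unity sum to 0, e.g. 1 + exp(2*I*pi/3) + exp(-2*I*pi/3) = 0.)
A character is irreducible iff <chi, chi> = 1, so this representation is reducible.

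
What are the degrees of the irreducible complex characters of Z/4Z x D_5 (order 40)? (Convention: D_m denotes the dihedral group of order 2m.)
Dimensions: 1, 1, 1, 1, 1, 1, 1, 1, 2, 2, 2, 2, 2, 2, 2, 2

There are 16 irreducibles (= number of conjugacy classes). Their dimensions d_i satisfy sum d_i^2 = |G| = 40: 1 + 1 + 1 + 1 + 1 + 1 + 1 + 1 + 4 + 4 + 4 + 4 + 4 + 4 + 4 + 4 = 40. (For the product with Z/4Z: each of the 4 1-dim characters of Z/4Z tensors with each irrep of D_5, giving 4 copies of each D_5-dimension.)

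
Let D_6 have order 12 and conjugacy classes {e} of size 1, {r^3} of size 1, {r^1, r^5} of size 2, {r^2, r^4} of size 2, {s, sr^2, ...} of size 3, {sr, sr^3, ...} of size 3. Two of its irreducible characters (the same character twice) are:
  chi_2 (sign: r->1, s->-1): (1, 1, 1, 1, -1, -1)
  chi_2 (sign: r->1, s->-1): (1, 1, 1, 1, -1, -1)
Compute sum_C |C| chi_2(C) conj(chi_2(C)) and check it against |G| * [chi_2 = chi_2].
Sum = 12 = |G| = 12; so <chi_2, chi_2> = 1 (norm-1 confirms irreducibility).

Compute term by term over conjugacy classes (|C| * chi_2(C) * conj(chi_2(C))):
  1*(1)*conj(1) + 1*(1)*conj(1) + 2*(1)*conj(1) + 2*(1)*conj(1) + 3*(-1)*conj(-1) + 3*(-1)*conj(-1)
  = (1) + (1) + (2) + (2) + (3) + (3)
  = 12.
Dividing by |G| = 12 gives 12/12 = 1, matching the row-orthogonality relation <chi_2, chi_2> = [chi_2 = chi_2].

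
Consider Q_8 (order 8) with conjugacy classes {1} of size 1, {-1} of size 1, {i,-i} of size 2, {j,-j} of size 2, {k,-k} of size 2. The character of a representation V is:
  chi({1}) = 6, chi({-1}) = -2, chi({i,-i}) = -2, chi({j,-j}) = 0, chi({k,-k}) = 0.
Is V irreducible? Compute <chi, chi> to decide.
Not irreducible (reducible): <chi, chi> = 6 > 1.

Why: <chi, chi> = (1/|G|) sum_C |C| * |chi(C)|^2 = (1/8)[1*|6|^2 + 1*|-2|^2 + 2*|-2|^2 + 2*|0|^2 + 2*|0|^2]
  = (1/8)[(36) + (4) + (8) + (0) + (0)] = 48/8 = 6.
A character is irreducible iff <chi, chi> = 1, so this representation is reducible.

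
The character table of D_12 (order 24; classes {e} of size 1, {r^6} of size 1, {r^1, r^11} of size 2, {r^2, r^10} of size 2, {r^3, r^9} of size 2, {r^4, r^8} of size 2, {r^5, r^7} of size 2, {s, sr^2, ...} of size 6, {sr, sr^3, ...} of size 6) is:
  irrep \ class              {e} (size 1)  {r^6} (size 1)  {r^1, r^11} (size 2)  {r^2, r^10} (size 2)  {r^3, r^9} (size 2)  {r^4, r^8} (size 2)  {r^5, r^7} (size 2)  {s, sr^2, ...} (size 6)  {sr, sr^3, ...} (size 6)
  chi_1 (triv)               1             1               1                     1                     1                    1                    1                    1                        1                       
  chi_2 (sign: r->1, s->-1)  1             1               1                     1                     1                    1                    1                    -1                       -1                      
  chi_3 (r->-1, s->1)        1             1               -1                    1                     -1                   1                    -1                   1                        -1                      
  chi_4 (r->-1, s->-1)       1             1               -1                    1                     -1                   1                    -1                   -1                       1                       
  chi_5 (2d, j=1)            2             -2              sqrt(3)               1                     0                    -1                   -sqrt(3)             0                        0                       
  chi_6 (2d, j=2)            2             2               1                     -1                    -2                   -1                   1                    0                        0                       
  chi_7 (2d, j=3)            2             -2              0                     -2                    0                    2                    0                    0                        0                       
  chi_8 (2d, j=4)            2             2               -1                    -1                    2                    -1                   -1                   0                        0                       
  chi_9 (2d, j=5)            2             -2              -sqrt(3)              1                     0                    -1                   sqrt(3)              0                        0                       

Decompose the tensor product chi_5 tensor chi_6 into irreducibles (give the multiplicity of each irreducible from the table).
chi_5 tensor chi_6 = chi_5 + chi_7 (all other irreducibles have multiplicity 0).

Working: The character of a tensor product is the pointwise product (chi_5 * chi_6)(C) = chi_5(C) * chi_6(C):
  {e}: (2)*(2), {r^6}: (-2)*(2), {r^1, r^11}: (sqrt(3))*(1), {r^2, r^10}: (1)*(-1), {r^3, r^9}: (0)*(-2), {r^4, r^8}: (-1)*(-1), {r^5, r^7}: (-sqrt(3))*(1), {s, sr^2, ...}: (0)*(0), {sr, sr^3, ...}: (0)*(0)
so (chi_5 * chi_6) takes values
  {e} -> 4, {r^6} -> -4, {r^1, r^11} -> sqrt(3), {r^2, r^10} -> -1, {r^3, r^9} -> 0, {r^4, r^8} -> 1, {r^5, r^7} -> -sqrt(3), {s, sr^2, ...} -> 0, {sr, sr^3, ...} -> 0.
Now take the inner product of this character with each irreducible chi from the table, <chi_5*chi_6, chi> = (1/24) sum_C |C| (chi_5*chi_6)(C) conj(chi(C)):
  <chi_5*chi_6, chi_1> = (1/24)[1*(4)*conj(1) + 1*(-4)*conj(1) + 2*(sqrt(3))*conj(1) + 2*(-1)*conj(1) + 2*(0)*conj(1) + 2*(1)*conj(1) + 2*(-sqrt(3))*conj(1) + 6*(0)*conj(1) + 6*(0)*conj(1)]
      = (1/24)[(4) + (-4) + (2*sqrt(3)) + (-2) + (0) + (2) + (-2*sqrt(3)) + (0) + (0)] = 0/24 = 0
  <chi_5*chi_6, chi_2> = (1/24)[1*(4)*conj(1) + 1*(-4)*conj(1) + 2*(sqrt(3))*conj(1) + 2*(-1)*conj(1) + 2*(0)*conj(1) + 2*(1)*conj(1) + 2*(-sqrt(3))*conj(1) + 6*(0)*conj(-1) + 6*(0)*conj(-1)]
      = (1/24)[(4) + (-4) + (2*sqrt(3)) + (-2) + (0) + (2) + (-2*sqrt(3)) + (0) + (0)] = 0/24 = 0
  <chi_5*chi_6, chi_3> = (1/24)[1*(4)*conj(1) + 1*(-4)*conj(1) + 2*(sqrt(3))*conj(-1) + 2*(-1)*conj(1) + 2*(0)*conj(-1) + 2*(1)*conj(1) + 2*(-sqrt(3))*conj(-1) + 6*(0)*conj(1) + 6*(0)*conj(-1)]
      = (1/24)[(4) + (-4) + (-2*sqrt(3)) + (-2) + (0) + (2) + (2*sqrt(3)) + (0) + (0)] = 0/24 = 0
  <chi_5*chi_6, chi_4> = (1/24)[1*(4)*conj(1) + 1*(-4)*conj(1) + 2*(sqrt(3))*conj(-1) + 2*(-1)*conj(1) + 2*(0)*conj(-1) + 2*(1)*conj(1) + 2*(-sqrt(3))*conj(-1) + 6*(0)*conj(-1) + 6*(0)*conj(1)]
      = (1/24)[(4) + (-4) + (-2*sqrt(3)) + (-2) + (0) + (2) + (2*sqrt(3)) + (0) + (0)] = 0/24 = 0
  <chi_5*chi_6, chi_5> = (1/24)[1*(4)*conj(2) + 1*(-4)*conj(-2) + 2*(sqrt(3))*conj(sqrt(3)) + 2*(-1)*conj(1) + 2*(0)*conj(0) + 2*(1)*conj(-1) + 2*(-sqrt(3))*conj(-sqrt(3)) + 6*(0)*conj(0) + 6*(0)*conj(0)]
      = (1/24)[(8) + (8) + (6) + (-2) + (0) + (-2) + (6) + (0) + (0)] = 24/24 = 1
  <chi_5*chi_6, chi_6> = (1/24)[1*(4)*conj(2) + 1*(-4)*conj(2) + 2*(sqrt(3))*conj(1) + 2*(-1)*conj(-1) + 2*(0)*conj(-2) + 2*(1)*conj(-1) + 2*(-sqrt(3))*conj(1) + 6*(0)*conj(0) + 6*(0)*conj(0)]
      = (1/24)[(8) + (-8) + (2*sqrt(3)) + (2) + (0) + (-2) + (-2*sqrt(3)) + (0) + (0)] = 0/24 = 0
  <chi_5*chi_6, chi_7> = (1/24)[1*(4)*conj(2) + 1*(-4)*conj(-2) + 2*(sqrt(3))*conj(0) + 2*(-1)*conj(-2) + 2*(0)*conj(0) + 2*(1)*conj(2) + 2*(-sqrt(3))*conj(0) + 6*(0)*conj(0) + 6*(0)*conj(0)]
      = (1/24)[(8) + (8) + (0) + (4) + (0) + (4) + (0) + (0) + (0)] = 24/24 = 1
  <chi_5*chi_6, chi_8> = (1/24)[1*(4)*conj(2) + 1*(-4)*conj(2) + 2*(sqrt(3))*conj(-1) + 2*(-1)*conj(-1) + 2*(0)*conj(2) + 2*(1)*conj(-1) + 2*(-sqrt(3))*conj(-1) + 6*(0)*conj(0) + 6*(0)*conj(0)]
      = (1/24)[(8) + (-8) + (-2*sqrt(3)) + (2) + (0) + (-2) + (2*sqrt(3)) + (0) + (0)] = 0/24 = 0
  <chi_5*chi_6, chi_9> = (1/24)[1*(4)*conj(2) + 1*(-4)*conj(-2) + 2*(sqrt(3))*conj(-sqrt(3)) + 2*(-1)*conj(1) + 2*(0)*conj(0) + 2*(1)*conj(-1) + 2*(-sqrt(3))*conj(sqrt(3)) + 6*(0)*conj(0) + 6*(0)*conj(0)]
      = (1/24)[(8) + (8) + (-6) + (-2) + (0) + (-2) + (-6) + (0) + (0)] = 0/24 = 0
Hence the multiplicities are chi_5: 1, chi_7: 1. Dimension check: dim(chi_5)*dim(chi_6) = 2*2 = 4 and sum (mult * dim) = 1*2 + 1*2 = 4.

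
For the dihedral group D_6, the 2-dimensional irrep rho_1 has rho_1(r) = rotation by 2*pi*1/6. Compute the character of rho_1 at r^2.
chi_{rho_1}(r^2) = 2*cos(2*pi*1*2/6) = -1

Solution. rho_1(r^2) is rotation by angle 2*pi*1*2/6, whose trace is 2*cos(2*pi*1*2/6) = -1.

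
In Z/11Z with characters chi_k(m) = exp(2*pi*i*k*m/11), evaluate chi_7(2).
chi_7(2) = zeta_11^14 = exp(6*I*pi/11)

Justification: chi_7(2) = zeta_11^(7*2) = zeta_11^14. Since zeta_11^11 = 1, this equals zeta_11^3 = exp(2*pi*i*3/11) = exp(6*I*pi/11).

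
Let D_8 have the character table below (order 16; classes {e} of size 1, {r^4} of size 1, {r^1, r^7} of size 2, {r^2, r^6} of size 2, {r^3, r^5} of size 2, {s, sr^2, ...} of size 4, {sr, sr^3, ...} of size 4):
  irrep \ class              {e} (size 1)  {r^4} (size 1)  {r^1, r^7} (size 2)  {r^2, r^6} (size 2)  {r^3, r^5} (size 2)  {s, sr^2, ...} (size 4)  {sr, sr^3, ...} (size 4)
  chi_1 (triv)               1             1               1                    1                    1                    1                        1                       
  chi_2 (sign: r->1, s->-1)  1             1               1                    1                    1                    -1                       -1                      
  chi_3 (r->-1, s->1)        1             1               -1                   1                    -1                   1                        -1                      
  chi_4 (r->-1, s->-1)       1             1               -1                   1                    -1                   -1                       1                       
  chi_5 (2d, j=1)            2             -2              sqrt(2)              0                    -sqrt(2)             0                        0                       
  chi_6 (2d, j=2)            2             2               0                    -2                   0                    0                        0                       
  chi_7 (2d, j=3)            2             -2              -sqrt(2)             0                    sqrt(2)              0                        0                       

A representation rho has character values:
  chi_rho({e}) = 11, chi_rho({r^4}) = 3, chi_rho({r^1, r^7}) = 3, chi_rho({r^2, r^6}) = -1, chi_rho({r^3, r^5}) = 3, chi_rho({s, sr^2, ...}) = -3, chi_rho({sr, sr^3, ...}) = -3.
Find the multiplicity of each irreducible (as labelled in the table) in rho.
Multiplicities: chi_1: 0, chi_2: 3, chi_3: 0, chi_4: 0, chi_5: 1, chi_6: 2, chi_7: 1.

Solution. Use <chi_rho, chi> = (1/|G|) sum_C |C| * chi_rho(C) * conj(chi(C)) with |G| = 16 for each irreducible chi in the table:
  <chi_rho, chi_1> = (1/16)[1*(11)*conj(1) + 1*(3)*conj(1) + 2*(3)*conj(1) + 2*(-1)*conj(1) + 2*(3)*conj(1) + 4*(-3)*conj(1) + 4*(-3)*conj(1)]
      = (1/16)[(11) + (3) + (6) + (-2) + (6) + (-12) + (-12)] = 0/16 = 0
  <chi_rho, chi_2> = (1/16)[1*(11)*conj(1) + 1*(3)*conj(1) + 2*(3)*conj(1) + 2*(-1)*conj(1) + 2*(3)*conj(1) + 4*(-3)*conj(-1) + 4*(-3)*conj(-1)]
      = (1/16)[(11) + (3) + (6) + (-2) + (6) + (12) + (12)] = 48/16 = 3
  <chi_rho, chi_3> = (1/16)[1*(11)*conj(1) + 1*(3)*conj(1) + 2*(3)*conj(-1) + 2*(-1)*conj(1) + 2*(3)*conj(-1) + 4*(-3)*conj(1) + 4*(-3)*conj(-1)]
      = (1/16)[(11) + (3) + (-6) + (-2) + (-6) + (-12) + (12)] = 0/16 = 0
  <chi_rho, chi_4> = (1/16)[1*(11)*conj(1) + 1*(3)*conj(1) + 2*(3)*conj(-1) + 2*(-1)*conj(1) + 2*(3)*conj(-1) + 4*(-3)*conj(-1) + 4*(-3)*conj(1)]
      = (1/16)[(11) + (3) + (-6) + (-2) + (-6) + (12) + (-12)] = 0/16 = 0
  <chi_rho, chi_5> = (1/16)[1*(11)*conj(2) + 1*(3)*conj(-2) + 2*(3)*conj(sqrt(2)) + 2*(-1)*conj(0) + 2*(3)*conj(-sqrt(2)) + 4*(-3)*conj(0) + 4*(-3)*conj(0)]
      = (1/16)[(22) + (-6) + (6*sqrt(2)) + (0) + (-6*sqrt(2)) + (0) + (0)] = 16/16 = 1
  <chi_rho, chi_6> = (1/16)[1*(11)*conj(2) + 1*(3)*conj(2) + 2*(3)*conj(0) + 2*(-1)*conj(-2) + 2*(3)*conj(0) + 4*(-3)*conj(0) + 4*(-3)*conj(0)]
      = (1/16)[(22) + (6) + (0) + (4) + (0) + (0) + (0)] = 32/16 = 2
  <chi_rho, chi_7> = (1/16)[1*(11)*conj(2) + 1*(3)*conj(-2) + 2*(3)*conj(-sqrt(2)) + 2*(-1)*conj(0) + 2*(3)*conj(sqrt(2)) + 4*(-3)*conj(0) + 4*(-3)*conj(0)]
      = (1/16)[(22) + (-6) + (-6*sqrt(2)) + (0) + (6*sqrt(2)) + (0) + (0)] = 16/16 = 1
Dimension check: dim(rho) = sum (mult * dim) = 0*1 + 3*1 + 0*1 + 0*1 + 1*2 + 2*2 + 1*2 = 11 = chi_rho(e) = 11.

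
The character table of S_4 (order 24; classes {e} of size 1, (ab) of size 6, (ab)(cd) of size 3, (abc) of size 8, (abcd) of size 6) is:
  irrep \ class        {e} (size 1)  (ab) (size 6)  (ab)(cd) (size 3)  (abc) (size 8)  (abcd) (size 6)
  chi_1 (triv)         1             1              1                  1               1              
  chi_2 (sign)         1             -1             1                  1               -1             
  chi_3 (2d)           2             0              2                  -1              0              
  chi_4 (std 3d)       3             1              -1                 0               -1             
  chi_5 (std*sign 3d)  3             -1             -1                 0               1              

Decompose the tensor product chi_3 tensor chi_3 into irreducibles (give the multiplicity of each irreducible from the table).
chi_3 tensor chi_3 = chi_1 + chi_2 + chi_3 (all other irreducibles have multiplicity 0).

Details: The character of a tensor product is the pointwise product (chi_3 * chi_3)(C) = chi_3(C) * chi_3(C):
  {e}: (2)*(2), (ab): (0)*(0), (ab)(cd): (2)*(2), (abc): (-1)*(-1), (abcd): (0)*(0)
so (chi_3 * chi_3) takes values
  {e} -> 4, (ab) -> 0, (ab)(cd) -> 4, (abc) -> 1, (abcd) -> 0.
Now take the inner product of this character with each irreducible chi from the table, <chi_3*chi_3, chi> = (1/24) sum_C |C| (chi_3*chi_3)(C) conj(chi(C)):
  <chi_3*chi_3, chi_1> = (1/24)[1*(4)*conj(1) + 6*(0)*conj(1) + 3*(4)*conj(1) + 8*(1)*conj(1) + 6*(0)*conj(1)]
      = (1/24)[(4) + (0) + (12) + (8) + (0)] = 24/24 = 1
  <chi_3*chi_3, chi_2> = (1/24)[1*(4)*conj(1) + 6*(0)*conj(-1) + 3*(4)*conj(1) + 8*(1)*conj(1) + 6*(0)*conj(-1)]
      = (1/24)[(4) + (0) + (12) + (8) + (0)] = 24/24 = 1
  <chi_3*chi_3, chi_3> = (1/24)[1*(4)*conj(2) + 6*(0)*conj(0) + 3*(4)*conj(2) + 8*(1)*conj(-1) + 6*(0)*conj(0)]
      = (1/24)[(8) + (0) + (24) + (-8) + (0)] = 24/24 = 1
  <chi_3*chi_3, chi_4> = (1/24)[1*(4)*conj(3) + 6*(0)*conj(1) + 3*(4)*conj(-1) + 8*(1)*conj(0) + 6*(0)*conj(-1)]
      = (1/24)[(12) + (0) + (-12) + (0) + (0)] = 0/24 = 0
  <chi_3*chi_3, chi_5> = (1/24)[1*(4)*conj(3) + 6*(0)*conj(-1) + 3*(4)*conj(-1) + 8*(1)*conj(0) + 6*(0)*conj(1)]
      = (1/24)[(12) + (0) + (-12) + (0) + (0)] = 0/24 = 0
Hence the multiplicities are chi_1: 1, chi_2: 1, chi_3: 1. Dimension check: dim(chi_3)*dim(chi_3) = 2*2 = 4 and sum (mult * dim) = 1*1 + 1*1 + 1*2 = 4.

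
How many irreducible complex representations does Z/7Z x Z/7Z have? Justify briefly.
49

Solution. The number of irreducible complex representations of a finite group equals its number of conjugacy classes. Z/7Z x Z/7Z is abelian of order 49, so every element is its own conjugacy class: 49 classes, so Z/7Z x Z/7Z (order 49) has exactly 49 irreducible complex representations.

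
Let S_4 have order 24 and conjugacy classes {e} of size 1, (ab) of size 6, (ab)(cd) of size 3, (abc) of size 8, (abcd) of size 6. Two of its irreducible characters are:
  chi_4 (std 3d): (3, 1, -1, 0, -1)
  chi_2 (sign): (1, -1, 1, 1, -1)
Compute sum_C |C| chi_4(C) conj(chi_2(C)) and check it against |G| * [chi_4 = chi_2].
Sum = 0; so <chi_4, chi_2> = 0 (distinct irreducibles are orthogonal).

Working: Compute term by term over conjugacy classes (|C| * chi_4(C) * conj(chi_2(C))):
  1*(3)*conj(1) + 6*(1)*conj(-1) + 3*(-1)*conj(1) + 8*(0)*conj(1) + 6*(-1)*conj(-1)
  = (3) + (-6) + (-3) + (0) + (6)
  = 0.
Dividing by |G| = 24 gives 0/24 = 0, matching the row-orthogonality relation <chi_4, chi_2> = [chi_4 = chi_2].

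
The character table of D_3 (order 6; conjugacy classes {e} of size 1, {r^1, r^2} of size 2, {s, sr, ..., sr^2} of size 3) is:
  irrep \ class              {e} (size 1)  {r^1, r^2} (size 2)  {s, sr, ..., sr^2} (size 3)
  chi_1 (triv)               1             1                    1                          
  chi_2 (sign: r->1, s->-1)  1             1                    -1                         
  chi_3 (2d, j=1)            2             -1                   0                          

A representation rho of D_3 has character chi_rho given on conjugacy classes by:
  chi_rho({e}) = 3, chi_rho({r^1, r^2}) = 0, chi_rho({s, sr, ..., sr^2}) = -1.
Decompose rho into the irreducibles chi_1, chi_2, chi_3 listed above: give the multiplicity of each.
Multiplicities: chi_1: 0, chi_2: 1, chi_3: 1.

Reasoning: Use <chi_rho, chi> = (1/|G|) sum_C |C| * chi_rho(C) * conj(chi(C)) with |G| = 6 for each irreducible chi in the table:
  <chi_rho, chi_1> = (1/6)[1*(3)*conj(1) + 2*(0)*conj(1) + 3*(-1)*conj(1)]
      = (1/6)[(3) + (0) + (-3)] = 0/6 = 0
  <chi_rho, chi_2> = (1/6)[1*(3)*conj(1) + 2*(0)*conj(1) + 3*(-1)*conj(-1)]
      = (1/6)[(3) + (0) + (3)] = 6/6 = 1
  <chi_rho, chi_3> = (1/6)[1*(3)*conj(2) + 2*(0)*conj(-1) + 3*(-1)*conj(0)]
      = (1/6)[(6) + (0) + (0)] = 6/6 = 1
Dimension check: dim(rho) = sum (mult * dim) = 0*1 + 1*1 + 1*2 = 3 = chi_rho(e) = 3.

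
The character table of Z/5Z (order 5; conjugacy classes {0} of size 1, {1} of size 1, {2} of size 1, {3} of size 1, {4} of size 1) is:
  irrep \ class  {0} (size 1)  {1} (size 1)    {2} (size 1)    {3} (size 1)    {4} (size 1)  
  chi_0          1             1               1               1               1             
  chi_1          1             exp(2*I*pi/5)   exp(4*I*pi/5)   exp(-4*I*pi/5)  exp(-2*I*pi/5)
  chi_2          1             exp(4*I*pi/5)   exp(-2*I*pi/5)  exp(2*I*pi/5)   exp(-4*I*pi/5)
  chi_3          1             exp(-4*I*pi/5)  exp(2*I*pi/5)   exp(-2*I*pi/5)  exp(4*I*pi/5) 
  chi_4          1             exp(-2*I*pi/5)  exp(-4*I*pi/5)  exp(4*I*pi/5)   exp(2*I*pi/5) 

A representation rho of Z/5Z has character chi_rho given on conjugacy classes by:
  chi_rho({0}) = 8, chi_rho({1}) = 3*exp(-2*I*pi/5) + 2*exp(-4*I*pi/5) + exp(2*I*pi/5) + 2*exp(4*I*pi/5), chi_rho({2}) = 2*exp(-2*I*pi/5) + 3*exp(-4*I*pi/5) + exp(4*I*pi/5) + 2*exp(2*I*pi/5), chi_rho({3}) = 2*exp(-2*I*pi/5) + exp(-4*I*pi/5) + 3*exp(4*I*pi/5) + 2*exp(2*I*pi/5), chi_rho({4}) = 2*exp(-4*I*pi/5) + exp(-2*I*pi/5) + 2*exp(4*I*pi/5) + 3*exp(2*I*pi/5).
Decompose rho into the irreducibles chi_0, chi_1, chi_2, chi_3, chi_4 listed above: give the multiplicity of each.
Multiplicities: chi_0: 0, chi_1: 1, chi_2: 2, chi_3: 2, chi_4: 3.

Solution. Use <chi_rho, chi> = (1/|G|) sum_C |C| * chi_rho(C) * conj(chi(C)) with |G| = 5 for each irreducible chi in the table:
  <chi_rho, chi_0> = (1/5)[1*(8)*conj(1) + 1*(3*exp(-2*I*pi/5) + 2*exp(-4*I*pi/5) + exp(2*I*pi/5) + 2*exp(4*I*pi/5))*conj(1) + 1*(2*exp(-2*I*pi/5) + 3*exp(-4*I*pi/5) + exp(4*I*pi/5) + 2*exp(2*I*pi/5))*conj(1) + 1*(2*exp(-2*I*pi/5) + exp(-4*I*pi/5) + 3*exp(4*I*pi/5) + 2*exp(2*I*pi/5))*conj(1) + 1*(2*exp(-4*I*pi/5) + exp(-2*I*pi/5) + 2*exp(4*I*pi/5) + 3*exp(2*I*pi/5))*conj(1)]
      = (1/5)[(8) + (3*exp(-2*I*pi/5) + 2*exp(-4*I*pi/5) + exp(2*I*pi/5) + 2*exp(4*I*pi/5)) + (2*exp(-2*I*pi/5) + 3*exp(-4*I*pi/5) + exp(4*I*pi/5) + 2*exp(2*I*pi/5)) + (2*exp(-2*I*pi/5) + exp(-4*I*pi/5) + 3*exp(4*I*pi/5) + 2*exp(2*I*pi/5)) + (2*exp(-4*I*pi/5) + exp(-2*I*pi/5) + 2*exp(4*I*pi/5) + 3*exp(2*I*pi/5))] = 0/5 = 0
  <chi_rho, chi_1> = (1/5)[1*(8)*conj(1) + 1*(3*exp(-2*I*pi/5) + 2*exp(-4*I*pi/5) + exp(2*I*pi/5) + 2*exp(4*I*pi/5))*conj(exp(2*I*pi/5)) + 1*(2*exp(-2*I*pi/5) + 3*exp(-4*I*pi/5) + exp(4*I*pi/5) + 2*exp(2*I*pi/5))*conj(exp(4*I*pi/5)) + 1*(2*exp(-2*I*pi/5) + exp(-4*I*pi/5) + 3*exp(4*I*pi/5) + 2*exp(2*I*pi/5))*conj(exp(-4*I*pi/5)) + 1*(2*exp(-4*I*pi/5) + exp(-2*I*pi/5) + 2*exp(4*I*pi/5) + 3*exp(2*I*pi/5))*conj(exp(-2*I*pi/5))]
      = (1/5)[(8) + (1 + 3*exp(-4*I*pi/5) + 2*exp(4*I*pi/5) + 2*exp(2*I*pi/5)) + (1 + 2*exp(-2*I*pi/5) + 2*exp(4*I*pi/5) + 3*exp(2*I*pi/5)) + (1 + 3*exp(-2*I*pi/5) + 2*exp(-4*I*pi/5) + 2*exp(2*I*pi/5)) + (1 + 2*exp(-2*I*pi/5) + 2*exp(-4*I*pi/5) + 3*exp(4*I*pi/5))] = 5/5 = 1
  <chi_rho, chi_2> = (1/5)[1*(8)*conj(1) + 1*(3*exp(-2*I*pi/5) + 2*exp(-4*I*pi/5) + exp(2*I*pi/5) + 2*exp(4*I*pi/5))*conj(exp(4*I*pi/5)) + 1*(2*exp(-2*I*pi/5) + 3*exp(-4*I*pi/5) + exp(4*I*pi/5) + 2*exp(2*I*pi/5))*conj(exp(-2*I*pi/5)) + 1*(2*exp(-2*I*pi/5) + exp(-4*I*pi/5) + 3*exp(4*I*pi/5) + 2*exp(2*I*pi/5))*conj(exp(2*I*pi/5)) + 1*(2*exp(-4*I*pi/5) + exp(-2*I*pi/5) + 2*exp(4*I*pi/5) + 3*exp(2*I*pi/5))*conj(exp(-4*I*pi/5))]
      = (1/5)[(8) + (2 + exp(-2*I*pi/5) + 3*exp(4*I*pi/5) + 2*exp(2*I*pi/5)) + (2 + 3*exp(-2*I*pi/5) + exp(-4*I*pi/5) + 2*exp(4*I*pi/5)) + (2 + 2*exp(-4*I*pi/5) + exp(4*I*pi/5) + 3*exp(2*I*pi/5)) + (2 + 2*exp(-2*I*pi/5) + 3*exp(-4*I*pi/5) + exp(2*I*pi/5))] = 10/5 = 2
  <chi_rho, chi_3> = (1/5)[1*(8)*conj(1) + 1*(3*exp(-2*I*pi/5) + 2*exp(-4*I*pi/5) + exp(2*I*pi/5) + 2*exp(4*I*pi/5))*conj(exp(-4*I*pi/5)) + 1*(2*exp(-2*I*pi/5) + 3*exp(-4*I*pi/5) + exp(4*I*pi/5) + 2*exp(2*I*pi/5))*conj(exp(2*I*pi/5)) + 1*(2*exp(-2*I*pi/5) + exp(-4*I*pi/5) + 3*exp(4*I*pi/5) + 2*exp(2*I*pi/5))*conj(exp(-2*I*pi/5)) + 1*(2*exp(-4*I*pi/5) + exp(-2*I*pi/5) + 2*exp(4*I*pi/5) + 3*exp(2*I*pi/5))*conj(exp(4*I*pi/5))]
      = (1/5)[(8) + (2 + 2*exp(-2*I*pi/5) + exp(-4*I*pi/5) + 3*exp(2*I*pi/5)) + (2 + 2*exp(-4*I*pi/5) + exp(2*I*pi/5) + 3*exp(4*I*pi/5)) + (2 + 3*exp(-4*I*pi/5) + exp(-2*I*pi/5) + 2*exp(4*I*pi/5)) + (2 + 3*exp(-2*I*pi/5) + exp(4*I*pi/5) + 2*exp(2*I*pi/5))] = 10/5 = 2
  <chi_rho, chi_4> = (1/5)[1*(8)*conj(1) + 1*(3*exp(-2*I*pi/5) + 2*exp(-4*I*pi/5) + exp(2*I*pi/5) + 2*exp(4*I*pi/5))*conj(exp(-2*I*pi/5)) + 1*(2*exp(-2*I*pi/5) + 3*exp(-4*I*pi/5) + exp(4*I*pi/5) + 2*exp(2*I*pi/5))*conj(exp(-4*I*pi/5)) + 1*(2*exp(-2*I*pi/5) + exp(-4*I*pi/5) + 3*exp(4*I*pi/5) + 2*exp(2*I*pi/5))*conj(exp(4*I*pi/5)) + 1*(2*exp(-4*I*pi/5) + exp(-2*I*pi/5) + 2*exp(4*I*pi/5) + 3*exp(2*I*pi/5))*conj(exp(2*I*pi/5))]
      = (1/5)[(8) + (3 + 2*exp(-2*I*pi/5) + 2*exp(-4*I*pi/5) + exp(4*I*pi/5)) + (3 + 2*exp(-4*I*pi/5) + exp(-2*I*pi/5) + 2*exp(2*I*pi/5)) + (3 + 2*exp(-2*I*pi/5) + exp(2*I*pi/5) + 2*exp(4*I*pi/5)) + (3 + exp(-4*I*pi/5) + 2*exp(4*I*pi/5) + 2*exp(2*I*pi/5))] = 15/5 = 3
(Exp terms are combined using exp(i*s)*conj(exp(i*t)) = exp(i*(s-t)), and sums of them are collapsed using the identity that for every m > 1 the m distinct m-th roots of unity sum to 0, e.g. 1 + exp(2*I*pi/3) + exp(-2*I*pi/3) = 0.)
Dimension check: dim(rho) = sum (mult * dim) = 0*1 + 1*1 + 2*1 + 2*1 + 3*1 = 8 = chi_rho(e) = 8.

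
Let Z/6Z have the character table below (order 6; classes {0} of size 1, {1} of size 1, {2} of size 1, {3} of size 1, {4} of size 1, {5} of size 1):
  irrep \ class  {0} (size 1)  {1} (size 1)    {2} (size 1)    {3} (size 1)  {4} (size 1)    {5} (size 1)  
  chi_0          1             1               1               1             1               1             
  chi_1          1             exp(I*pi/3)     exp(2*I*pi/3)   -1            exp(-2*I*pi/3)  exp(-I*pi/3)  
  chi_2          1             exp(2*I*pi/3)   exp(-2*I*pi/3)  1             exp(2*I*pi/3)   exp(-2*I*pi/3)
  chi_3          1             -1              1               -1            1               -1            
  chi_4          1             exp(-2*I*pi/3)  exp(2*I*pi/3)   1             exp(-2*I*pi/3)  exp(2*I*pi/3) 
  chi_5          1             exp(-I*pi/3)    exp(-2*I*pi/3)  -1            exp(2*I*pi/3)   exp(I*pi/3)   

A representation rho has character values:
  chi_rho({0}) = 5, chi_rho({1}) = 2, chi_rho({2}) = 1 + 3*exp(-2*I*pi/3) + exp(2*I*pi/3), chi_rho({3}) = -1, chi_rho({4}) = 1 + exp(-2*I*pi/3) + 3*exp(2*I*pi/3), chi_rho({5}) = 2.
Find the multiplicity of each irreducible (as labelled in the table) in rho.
Multiplicities: chi_0: 1, chi_1: 1, chi_2: 1, chi_3: 0, chi_4: 0, chi_5: 2.

Solution. Use <chi_rho, chi> = (1/|G|) sum_C |C| * chi_rho(C) * conj(chi(C)) with |G| = 6 for each irreducible chi in the table:
  <chi_rho, chi_0> = (1/6)[1*(5)*conj(1) + 1*(2)*conj(1) + 1*(1 + 3*exp(-2*I*pi/3) + exp(2*I*pi/3))*conj(1) + 1*(-1)*conj(1) + 1*(1 + exp(-2*I*pi/3) + 3*exp(2*I*pi/3))*conj(1) + 1*(2)*conj(1)]
      = (1/6)[(5) + (2) + (1 + 3*exp(-2*I*pi/3) + exp(2*I*pi/3)) + (-1) + (1 + exp(-2*I*pi/3) + 3*exp(2*I*pi/3)) + (2)] = 6/6 = 1
  <chi_rho, chi_1> = (1/6)[1*(5)*conj(1) + 1*(2)*conj(exp(I*pi/3)) + 1*(1 + 3*exp(-2*I*pi/3) + exp(2*I*pi/3))*conj(exp(2*I*pi/3)) + 1*(-1)*conj(-1) + 1*(1 + exp(-2*I*pi/3) + 3*exp(2*I*pi/3))*conj(exp(-2*I*pi/3)) + 1*(2)*conj(exp(-I*pi/3))]
      = (1/6)[(5) + (1 + 2*exp(-2*I*pi/3) + exp(-I*pi/3) + exp(I*pi/3)) + (1 + exp(-2*I*pi/3) + 3*exp(2*I*pi/3)) + (1) + (1 + 3*exp(-2*I*pi/3) + exp(2*I*pi/3)) + (1 + exp(-I*pi/3) + exp(I*pi/3) + 2*exp(2*I*pi/3))] = 6/6 = 1
  <chi_rho, chi_2> = (1/6)[1*(5)*conj(1) + 1*(2)*conj(exp(2*I*pi/3)) + 1*(1 + 3*exp(-2*I*pi/3) + exp(2*I*pi/3))*conj(exp(-2*I*pi/3)) + 1*(-1)*conj(1) + 1*(1 + exp(-2*I*pi/3) + 3*exp(2*I*pi/3))*conj(exp(2*I*pi/3)) + 1*(2)*conj(exp(-2*I*pi/3))]
      = (1/6)[(5) + (-1 + exp(-2*I*pi/3) + exp(-I*pi/3)) + (2) + (-1) + (2) + (-1 + exp(2*I*pi/3) + exp(I*pi/3))] = 6/6 = 1
  <chi_rho, chi_3> = (1/6)[1*(5)*conj(1) + 1*(2)*conj(-1) + 1*(1 + 3*exp(-2*I*pi/3) + exp(2*I*pi/3))*conj(1) + 1*(-1)*conj(-1) + 1*(1 + exp(-2*I*pi/3) + 3*exp(2*I*pi/3))*conj(1) + 1*(2)*conj(-1)]
      = (1/6)[(5) + (-2) + (1 + 3*exp(-2*I*pi/3) + exp(2*I*pi/3)) + (1) + (1 + exp(-2*I*pi/3) + 3*exp(2*I*pi/3)) + (-2)] = 0/6 = 0
  <chi_rho, chi_4> = (1/6)[1*(5)*conj(1) + 1*(2)*conj(exp(-2*I*pi/3)) + 1*(1 + 3*exp(-2*I*pi/3) + exp(2*I*pi/3))*conj(exp(2*I*pi/3)) + 1*(-1)*conj(1) + 1*(1 + exp(-2*I*pi/3) + 3*exp(2*I*pi/3))*conj(exp(-2*I*pi/3)) + 1*(2)*conj(exp(2*I*pi/3))]
      = (1/6)[(5) + (-1 + exp(-2*I*pi/3) + exp(2*I*pi/3) + 2*exp(I*pi/3)) + (1 + exp(-2*I*pi/3) + 3*exp(2*I*pi/3)) + (-1) + (1 + 3*exp(-2*I*pi/3) + exp(2*I*pi/3)) + (-1 + 2*exp(-I*pi/3) + exp(-2*I*pi/3) + exp(2*I*pi/3))] = 0/6 = 0
  <chi_rho, chi_5> = (1/6)[1*(5)*conj(1) + 1*(2)*conj(exp(-I*pi/3)) + 1*(1 + 3*exp(-2*I*pi/3) + exp(2*I*pi/3))*conj(exp(-2*I*pi/3)) + 1*(-1)*conj(-1) + 1*(1 + exp(-2*I*pi/3) + 3*exp(2*I*pi/3))*conj(exp(2*I*pi/3)) + 1*(2)*conj(exp(I*pi/3))]
      = (1/6)[(5) + (1 + exp(2*I*pi/3) + exp(I*pi/3)) + (2) + (1) + (2) + (1 + exp(-2*I*pi/3) + exp(-I*pi/3))] = 12/6 = 2
(Exp terms are combined using exp(i*s)*conj(exp(i*t)) = exp(i*(s-t)), and sums of them are collapsed using the identity that for every m > 1 the m distinct m-th roots of unity sum to 0, e.g. 1 + exp(2*I*pi/3) + exp(-2*I*pi/3) = 0.)
Dimension check: dim(rho) = sum (mult * dim) = 1*1 + 1*1 + 1*1 + 0*1 + 0*1 + 2*1 = 5 = chi_rho(e) = 5.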